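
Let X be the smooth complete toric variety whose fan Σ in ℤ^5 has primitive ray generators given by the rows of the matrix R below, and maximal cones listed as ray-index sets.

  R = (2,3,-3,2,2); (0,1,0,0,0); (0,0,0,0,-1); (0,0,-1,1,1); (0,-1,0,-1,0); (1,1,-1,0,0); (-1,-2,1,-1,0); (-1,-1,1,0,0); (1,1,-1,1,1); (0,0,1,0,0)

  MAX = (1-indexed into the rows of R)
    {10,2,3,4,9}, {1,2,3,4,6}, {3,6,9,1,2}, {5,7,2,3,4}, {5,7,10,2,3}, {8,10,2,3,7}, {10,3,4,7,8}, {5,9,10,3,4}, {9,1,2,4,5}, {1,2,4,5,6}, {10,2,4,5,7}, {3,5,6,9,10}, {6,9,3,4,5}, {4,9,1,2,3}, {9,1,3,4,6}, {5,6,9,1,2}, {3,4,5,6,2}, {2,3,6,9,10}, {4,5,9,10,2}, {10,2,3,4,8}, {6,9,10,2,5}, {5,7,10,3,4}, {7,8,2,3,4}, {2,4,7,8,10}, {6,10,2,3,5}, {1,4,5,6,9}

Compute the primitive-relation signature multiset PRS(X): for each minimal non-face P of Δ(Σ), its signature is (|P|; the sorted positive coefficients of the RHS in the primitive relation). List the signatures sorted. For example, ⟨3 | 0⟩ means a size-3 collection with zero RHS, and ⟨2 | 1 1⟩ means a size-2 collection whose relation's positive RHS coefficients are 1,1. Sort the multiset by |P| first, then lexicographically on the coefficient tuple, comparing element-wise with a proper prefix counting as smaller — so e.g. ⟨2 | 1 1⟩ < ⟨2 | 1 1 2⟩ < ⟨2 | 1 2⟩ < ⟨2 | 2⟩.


Σ has 14 primitive collections:

  P = {6,8}:  v_{6} + v_{8} = 0  →  sig = ⟨2 | 0⟩
  P = {5,8}:  v_{5} + v_{8} = v_{7}  →  sig = ⟨2 | 1⟩
  P = {6,7}:  v_{6} + v_{7} = v_{5}  →  sig = ⟨2 | 1⟩
  P = {8,9}:  v_{8} + v_{9} = v_{4} + v_{10}  →  sig = ⟨2 | 1 1⟩
  P = {1,8}:  v_{1} + v_{8} = v_{2} + v_{4} + v_{9}  →  sig = ⟨2 | 1 1 1⟩
  P = {7,9}:  v_{7} + v_{9} = v_{4} + v_{5} + v_{10}  →  sig = ⟨2 | 1 1 1⟩
  P = {1,7}:  v_{1} + v_{7} = v_{2} + v_{4} + v_{5} + v_{9}  →  sig = ⟨2 | 1 1 1 1⟩
  P = {1,10}:  v_{1} + v_{10} = v_{2} + 2·v_{9}  →  sig = ⟨2 | 1 2⟩
  P = {4,6,10}:  v_{4} + v_{6} + v_{10} = v_{9}  →  sig = ⟨3 | 1⟩
  P = {1,3,5}:  v_{1} + v_{3} + v_{5} = v_{4} + 2·v_{6}  →  sig = ⟨3 | 1 2⟩
  P = {2,3,5,9}:  v_{2} + v_{3} + v_{5} + v_{9} = v_{6}  →  sig = ⟨4 | 1⟩
  P = {2,4,6,9}:  v_{2} + v_{4} + v_{6} + v_{9} = v_{1}  →  sig = ⟨4 | 1⟩
  P = {2,3,4,5,10}:  v_{2} + v_{3} + v_{4} + v_{5} + v_{10} = 0  →  sig = ⟨5 | 0⟩
  P = {2,3,4,7,10}:  v_{2} + v_{3} + v_{4} + v_{7} + v_{10} = v_{8}  →  sig = ⟨5 | 1⟩

Hence PRS(X_Σ) =
    |P|=2: 8 collections, coeffs (), (1), (1), (1,1), (1,1,1), (1,1,1), (1,1,1,1), (1,2)
    |P|=3: 2 collections, coeffs (1), (1,2)
    |P|=4: 2 collections, coeffs (1), (1)
    |P|=5: 2 collections, coeffs (), (1)


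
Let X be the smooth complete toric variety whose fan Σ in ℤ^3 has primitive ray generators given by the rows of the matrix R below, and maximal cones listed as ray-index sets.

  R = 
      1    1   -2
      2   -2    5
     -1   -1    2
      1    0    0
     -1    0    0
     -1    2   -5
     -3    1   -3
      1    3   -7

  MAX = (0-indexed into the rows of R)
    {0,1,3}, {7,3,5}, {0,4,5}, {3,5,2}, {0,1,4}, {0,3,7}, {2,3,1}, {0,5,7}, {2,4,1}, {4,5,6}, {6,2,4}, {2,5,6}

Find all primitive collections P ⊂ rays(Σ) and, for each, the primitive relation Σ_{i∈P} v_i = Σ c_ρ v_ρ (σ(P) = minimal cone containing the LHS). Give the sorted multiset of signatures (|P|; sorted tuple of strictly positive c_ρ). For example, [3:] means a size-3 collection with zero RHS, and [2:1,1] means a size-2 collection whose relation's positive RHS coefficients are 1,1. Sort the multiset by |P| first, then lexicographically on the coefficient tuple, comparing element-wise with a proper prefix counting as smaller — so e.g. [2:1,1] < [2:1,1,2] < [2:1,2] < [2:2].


Δ(Σ) — 8 vertices, 12 min non-faces:

  • {0,2}:  v_{0} + v_{2} = 0  →  sig = [2:]
  • {3,4}:  v_{3} + v_{4} = 0  →  sig = [2:]
  • {1,5}:  v_{1} + v_{5} = v_{3}  →  sig = [2:1]
  • {1,6}:  v_{1} + v_{6} = v_{2}  →  sig = [2:1]
  • {0,6}:  v_{0} + v_{6} = v_{4} + v_{5}  →  sig = [2:1,1]
  • {2,7}:  v_{2} + v_{7} = v_{3} + v_{5}  →  sig = [2:1,1]
  • {3,6}:  v_{3} + v_{6} = v_{2} + v_{5}  →  sig = [2:1,1]
  • {4,7}:  v_{4} + v_{7} = v_{0} + v_{5}  →  sig = [2:1,1]
  • {1,7}:  v_{1} + v_{7} = v_{0} + 2·v_{3}  →  sig = [2:1,2]
  • {6,7}:  v_{6} + v_{7} = 2·v_{5}  →  sig = [2:2]
  • {0,3,5}:  v_{0} + v_{3} + v_{5} = v_{7}  →  sig = [3:1]
  • {2,4,5}:  v_{2} + v_{4} + v_{5} = v_{6}  →  sig = [3:1]

Hence PRS(X_Σ) =
    |P|=2: 10 collections, coeffs (), (), (1), (1), (1,1), (1,1), (1,1), (1,1), (1,2), (2)
    |P|=3: 2 collections, coeffs (1), (1)


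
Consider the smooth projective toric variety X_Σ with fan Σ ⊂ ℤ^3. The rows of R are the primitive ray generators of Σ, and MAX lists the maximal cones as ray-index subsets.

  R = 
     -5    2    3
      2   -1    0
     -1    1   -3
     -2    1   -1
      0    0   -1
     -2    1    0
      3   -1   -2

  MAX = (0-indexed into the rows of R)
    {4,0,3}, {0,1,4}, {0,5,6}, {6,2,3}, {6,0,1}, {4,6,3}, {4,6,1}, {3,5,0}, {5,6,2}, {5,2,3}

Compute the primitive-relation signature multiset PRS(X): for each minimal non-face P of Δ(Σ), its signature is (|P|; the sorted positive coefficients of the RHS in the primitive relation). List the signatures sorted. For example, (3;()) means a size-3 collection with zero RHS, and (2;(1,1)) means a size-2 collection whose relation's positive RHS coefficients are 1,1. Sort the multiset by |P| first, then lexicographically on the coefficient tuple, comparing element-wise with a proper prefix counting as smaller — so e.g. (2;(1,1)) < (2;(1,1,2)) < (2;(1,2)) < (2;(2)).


Primitive collections (9):

  {1,5}:  v_{1} + v_{5} = 0  so sig = (2;())
  {1,3}:  v_{1} + v_{3} = v_{4}  so sig = (2;(1))
  {4,5}:  v_{4} + v_{5} = v_{3}  so sig = (2;(1))
  {1,2}:  v_{1} + v_{2} = v_{3} + v_{6}  so sig = (2;(1,1))
  {2,4}:  v_{2} + v_{4} = 2·v_{3} + v_{6}  so sig = (2;(1,2))
  {0,2}:  v_{0} + v_{2} = 3·v_{5}  so sig = (2;(3))
  {0,4,6}:  v_{0} + v_{4} + v_{6} = v_{5}  so sig = (3;(1))
  {3,5,6}:  v_{3} + v_{5} + v_{6} = v_{2}  so sig = (3;(1))
  {0,3,6}:  v_{0} + v_{3} + v_{6} = 2·v_{5}  so sig = (3;(2))

Signatures (|P|; sorted positive RHS coefficients), sorted:
{ (2;()),  (2;(1)) ×2,  (2;(1,1)),  (2;(1,2)),  (2;(3)),  (3;(1)) ×2,  (3;(2)) }


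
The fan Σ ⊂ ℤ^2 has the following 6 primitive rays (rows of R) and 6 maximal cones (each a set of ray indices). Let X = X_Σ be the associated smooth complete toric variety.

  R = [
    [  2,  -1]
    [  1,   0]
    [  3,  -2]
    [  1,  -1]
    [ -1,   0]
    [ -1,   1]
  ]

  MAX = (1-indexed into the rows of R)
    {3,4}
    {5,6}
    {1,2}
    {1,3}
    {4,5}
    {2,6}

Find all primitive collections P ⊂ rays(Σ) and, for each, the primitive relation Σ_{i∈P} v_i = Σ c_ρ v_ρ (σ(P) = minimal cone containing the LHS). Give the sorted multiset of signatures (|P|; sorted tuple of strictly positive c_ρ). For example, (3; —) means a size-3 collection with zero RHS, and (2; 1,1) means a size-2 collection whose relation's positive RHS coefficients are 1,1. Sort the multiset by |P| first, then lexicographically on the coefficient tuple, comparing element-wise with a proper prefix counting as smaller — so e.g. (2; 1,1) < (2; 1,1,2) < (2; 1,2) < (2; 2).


Δ(Σ) — 6 vertices, 9 min non-faces:

  • {2,5}:  v_{2} + v_{5} = 0  →  sig = (2; —)
  • {4,6}:  v_{4} + v_{6} = 0  →  sig = (2; —)
  • {1,4}:  v_{1} + v_{4} = v_{3}  →  sig = (2; 1)
  • {1,5}:  v_{1} + v_{5} = v_{4}  →  sig = (2; 1)
  • {1,6}:  v_{1} + v_{6} = v_{2}  →  sig = (2; 1)
  • {2,4}:  v_{2} + v_{4} = v_{1}  →  sig = (2; 1)
  • {3,6}:  v_{3} + v_{6} = v_{1}  →  sig = (2; 1)
  • {2,3}:  v_{2} + v_{3} = 2·v_{1}  →  sig = (2; 2)
  • {3,5}:  v_{3} + v_{5} = 2·v_{4}  →  sig = (2; 2)

Sorted signature multiset PRS(X):
    (2; —)
    (2; —)
    (2; 1)
    (2; 1)
    (2; 1)
    (2; 1)
    (2; 1)
    (2; 2)
    (2; 2)


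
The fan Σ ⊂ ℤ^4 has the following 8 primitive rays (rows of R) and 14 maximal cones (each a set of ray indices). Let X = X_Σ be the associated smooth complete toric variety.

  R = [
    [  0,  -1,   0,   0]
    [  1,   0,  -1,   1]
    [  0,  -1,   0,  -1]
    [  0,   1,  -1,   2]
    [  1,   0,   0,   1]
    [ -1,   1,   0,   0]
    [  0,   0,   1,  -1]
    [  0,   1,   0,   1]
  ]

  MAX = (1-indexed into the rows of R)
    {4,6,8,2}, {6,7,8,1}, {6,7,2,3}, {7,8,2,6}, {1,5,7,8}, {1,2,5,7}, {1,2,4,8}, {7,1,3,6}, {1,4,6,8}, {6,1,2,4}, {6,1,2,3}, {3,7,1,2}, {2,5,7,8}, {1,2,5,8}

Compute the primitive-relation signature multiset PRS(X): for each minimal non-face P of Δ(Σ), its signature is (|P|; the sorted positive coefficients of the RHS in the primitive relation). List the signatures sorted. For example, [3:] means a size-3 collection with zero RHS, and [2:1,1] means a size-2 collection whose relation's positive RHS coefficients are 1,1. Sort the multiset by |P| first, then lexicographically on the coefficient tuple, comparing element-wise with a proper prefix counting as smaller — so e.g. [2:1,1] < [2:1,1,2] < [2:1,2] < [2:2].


Δ(Σ) — 8 vertices, 9 min non-faces:

  {3,8}:  v_{3} + v_{8} = 0  →  sig = [2:]
  {4,7}:  v_{4} + v_{7} = v_{8}  →  sig = [2:1]
  {5,6}:  v_{5} + v_{6} = v_{8}  →  sig = [2:1]
  {3,4}:  v_{3} + v_{4} = v_{1} + v_{2} + v_{6}  →  sig = [2:1,1,1]
  {3,5}:  v_{3} + v_{5} = v_{1} + v_{2} + v_{7}  →  sig = [2:1,1,1]
  {4,5}:  v_{4} + v_{5} = v_{1} + v_{2} + 2·v_{8}  →  sig = [2:1,1,2]
  {1,2,6,7}:  v_{1} + v_{2} + v_{6} + v_{7} = 0  →  sig = [4:]
  {1,2,6,8}:  v_{1} + v_{2} + v_{6} + v_{8} = v_{4}  →  sig = [4:1]
  {1,2,7,8}:  v_{1} + v_{2} + v_{7} + v_{8} = v_{5}  →  sig = [4:1]

Hence PRS(X_Σ) =
    |P|=2: 6 collections, coeffs (), (1), (1), (1,1,1), (1,1,1), (1,1,2)
    |P|=4: 3 collections, coeffs (), (1), (1)


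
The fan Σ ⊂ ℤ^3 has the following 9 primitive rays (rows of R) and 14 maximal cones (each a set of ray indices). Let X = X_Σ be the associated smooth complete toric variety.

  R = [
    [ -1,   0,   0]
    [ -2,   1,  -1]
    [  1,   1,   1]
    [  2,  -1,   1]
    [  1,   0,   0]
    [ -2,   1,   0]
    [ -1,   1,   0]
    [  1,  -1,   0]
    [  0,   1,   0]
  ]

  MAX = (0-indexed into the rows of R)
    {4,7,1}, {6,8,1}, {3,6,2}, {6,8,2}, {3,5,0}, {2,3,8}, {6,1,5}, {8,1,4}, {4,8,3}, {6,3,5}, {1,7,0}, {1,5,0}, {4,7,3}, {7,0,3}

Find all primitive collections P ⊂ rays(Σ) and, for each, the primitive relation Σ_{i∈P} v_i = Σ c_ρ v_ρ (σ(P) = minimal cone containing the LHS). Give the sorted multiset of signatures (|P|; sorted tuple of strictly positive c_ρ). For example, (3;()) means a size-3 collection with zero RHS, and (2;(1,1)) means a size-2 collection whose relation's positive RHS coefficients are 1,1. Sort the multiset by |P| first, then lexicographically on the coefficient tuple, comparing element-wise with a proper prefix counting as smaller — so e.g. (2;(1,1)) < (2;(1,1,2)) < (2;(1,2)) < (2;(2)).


Σ has 16 primitive collections:

  {0,4}:  v_{0} + v_{4} = 0 ; sig = (2;())
  {1,3}:  v_{1} + v_{3} = 0 ; sig = (2;())
  {6,7}:  v_{6} + v_{7} = 0 ; sig = (2;())
  {0,6}:  v_{0} + v_{6} = v_{5} ; sig = (2;(1))
  {0,8}:  v_{0} + v_{8} = v_{6} ; sig = (2;(1))
  {4,5}:  v_{4} + v_{5} = v_{6} ; sig = (2;(1))
  {4,6}:  v_{4} + v_{6} = v_{8} ; sig = (2;(1))
  {5,7}:  v_{5} + v_{7} = v_{0} ; sig = (2;(1))
  {7,8}:  v_{7} + v_{8} = v_{4} ; sig = (2;(1))
  {1,2}:  v_{1} + v_{2} = v_{6} + v_{8} ; sig = (2;(1,1))
  {2,7}:  v_{2} + v_{7} = v_{3} + v_{8} ; sig = (2;(1,1))
  {0,2}:  v_{0} + v_{2} = v_{3} + 2·v_{6} ; sig = (2;(1,2))
  {2,4}:  v_{2} + v_{4} = v_{3} + 2·v_{8} ; sig = (2;(1,2))
  {2,5}:  v_{2} + v_{5} = v_{3} + 3·v_{6} ; sig = (2;(1,3))
  {5,8}:  v_{5} + v_{8} = 2·v_{6} ; sig = (2;(2))
  {3,6,8}:  v_{3} + v_{6} + v_{8} = v_{2} ; sig = (3;(1))

Sorted signature multiset PRS(X):
    |P|=2: 15 collections, coeffs (), (), (), (1), (1), (1), (1), (1), (1), (1,1), (1,1), (1,2), (1,2), (1,3), (2)
    |P|=3: 1 collection, coeffs (1)


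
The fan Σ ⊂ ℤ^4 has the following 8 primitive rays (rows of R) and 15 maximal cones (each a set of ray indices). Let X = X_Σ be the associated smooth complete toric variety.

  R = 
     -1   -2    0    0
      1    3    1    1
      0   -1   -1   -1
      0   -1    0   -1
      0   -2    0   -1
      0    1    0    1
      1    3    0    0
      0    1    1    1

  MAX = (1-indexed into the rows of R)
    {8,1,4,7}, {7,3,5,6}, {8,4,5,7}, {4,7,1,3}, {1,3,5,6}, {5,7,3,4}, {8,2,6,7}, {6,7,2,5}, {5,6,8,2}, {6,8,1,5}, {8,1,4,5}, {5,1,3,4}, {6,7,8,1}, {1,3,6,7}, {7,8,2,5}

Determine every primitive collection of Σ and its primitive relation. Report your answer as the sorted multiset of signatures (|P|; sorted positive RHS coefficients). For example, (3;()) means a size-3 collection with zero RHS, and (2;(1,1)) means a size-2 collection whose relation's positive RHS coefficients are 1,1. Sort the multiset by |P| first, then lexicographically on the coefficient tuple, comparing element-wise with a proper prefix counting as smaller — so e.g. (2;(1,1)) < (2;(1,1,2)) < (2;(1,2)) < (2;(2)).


7 collections generate NE(X_Σ); each relation:

  {3,8}:  v_{3} + v_{8} = 0  so sig = (2;())
  {4,6}:  v_{4} + v_{6} = 0  so sig = (2;())
  {1,2}:  v_{1} + v_{2} = v_{8}  so sig = (2;(1))
  {2,3}:  v_{2} + v_{3} = v_{5} + v_{6} + v_{7}  so sig = (2;(1,1,1))
  {2,4}:  v_{2} + v_{4} = v_{5} + v_{7} + v_{8}  so sig = (2;(1,1,1))
  {1,5,7}:  v_{1} + v_{5} + v_{7} = v_{4}  so sig = (3;(1))
  {5,6,7,8}:  v_{5} + v_{6} + v_{7} + v_{8} = v_{2}  so sig = (4;(1))

Sorted signature multiset PRS(X):
    (2;())
    (2;())
    (2;(1))
    (2;(1,1,1))
    (2;(1,1,1))
    (3;(1))
    (4;(1))


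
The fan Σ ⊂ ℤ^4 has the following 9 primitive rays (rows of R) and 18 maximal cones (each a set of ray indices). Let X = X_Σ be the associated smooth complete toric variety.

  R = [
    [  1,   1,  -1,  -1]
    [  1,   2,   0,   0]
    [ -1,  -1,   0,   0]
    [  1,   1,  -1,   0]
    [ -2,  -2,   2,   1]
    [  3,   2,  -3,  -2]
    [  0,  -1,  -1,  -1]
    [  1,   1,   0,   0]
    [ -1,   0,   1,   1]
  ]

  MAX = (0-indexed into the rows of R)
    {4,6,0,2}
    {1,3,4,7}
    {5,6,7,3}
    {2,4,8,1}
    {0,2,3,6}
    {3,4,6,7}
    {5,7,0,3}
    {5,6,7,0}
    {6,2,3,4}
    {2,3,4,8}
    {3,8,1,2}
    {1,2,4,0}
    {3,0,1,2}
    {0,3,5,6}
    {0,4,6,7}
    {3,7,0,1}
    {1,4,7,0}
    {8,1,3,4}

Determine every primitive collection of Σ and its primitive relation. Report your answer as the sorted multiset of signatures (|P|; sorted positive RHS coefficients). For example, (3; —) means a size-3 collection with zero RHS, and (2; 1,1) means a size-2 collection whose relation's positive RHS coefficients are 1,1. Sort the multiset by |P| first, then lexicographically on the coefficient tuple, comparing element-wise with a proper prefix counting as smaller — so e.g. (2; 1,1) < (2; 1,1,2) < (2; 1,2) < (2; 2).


Δ(Σ) — 9 vertices, 12 min non-faces:

  P = {2,7}:  v_{2} + v_{7} = 0  ⟹  sig = (2; —)
  P = {1,6}:  v_{1} + v_{6} = v_{0}  ⟹  sig = (2; 1)
  P = {6,8}:  v_{6} + v_{8} = v_{2}  ⟹  sig = (2; 1)
  P = {0,8}:  v_{0} + v_{8} = v_{1} + v_{2}  ⟹  sig = (2; 1,1)
  P = {4,5}:  v_{4} + v_{5} = v_{6} + v_{7}  ⟹  sig = (2; 1,1)
  P = {5,8}:  v_{5} + v_{8} = v_{0} + v_{3}  ⟹  sig = (2; 1,1)
  P = {2,5}:  v_{2} + v_{5} = v_{0} + v_{3} + v_{6}  ⟹  sig = (2; 1,1,1)
  P = {7,8}:  v_{7} + v_{8} = v_{1} + v_{3} + v_{4}  ⟹  sig = (2; 1,1,1)
  P = {1,5}:  v_{1} + v_{5} = 2·v_{0} + v_{3} + v_{7}  ⟹  sig = (2; 1,1,2)
  P = {0,3,4}:  v_{0} + v_{3} + v_{4} = 0  ⟹  sig = (3; —)
  P = {0,3,6,7}:  v_{0} + v_{3} + v_{6} + v_{7} = v_{5}  ⟹  sig = (4; 1)
  P = {1,2,3,4}:  v_{1} + v_{2} + v_{3} + v_{4} = v_{8}  ⟹  sig = (4; 1)

so the primitive-relation signature multiset is
    (2; —)
    (2; 1)
    (2; 1)
    (2; 1,1)
    (2; 1,1)
    (2; 1,1)
    (2; 1,1,1)
    (2; 1,1,1)
    (2; 1,1,2)
    (3; —)
    (4; 1)
    (4; 1)


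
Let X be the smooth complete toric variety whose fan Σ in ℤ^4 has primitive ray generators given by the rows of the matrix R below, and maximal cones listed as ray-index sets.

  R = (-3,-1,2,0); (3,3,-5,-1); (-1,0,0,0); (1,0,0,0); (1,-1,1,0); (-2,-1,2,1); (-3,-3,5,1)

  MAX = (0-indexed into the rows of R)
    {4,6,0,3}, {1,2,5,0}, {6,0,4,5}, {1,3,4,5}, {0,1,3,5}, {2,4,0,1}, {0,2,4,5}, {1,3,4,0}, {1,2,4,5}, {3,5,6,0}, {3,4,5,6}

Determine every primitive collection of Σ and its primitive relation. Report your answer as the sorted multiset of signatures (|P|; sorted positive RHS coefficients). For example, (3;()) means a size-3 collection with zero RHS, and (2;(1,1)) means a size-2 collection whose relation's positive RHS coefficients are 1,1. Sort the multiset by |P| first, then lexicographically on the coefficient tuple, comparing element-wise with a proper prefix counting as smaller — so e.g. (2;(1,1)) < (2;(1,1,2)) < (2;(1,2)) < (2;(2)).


Σ has 5 primitive collections:

  {1,6}:  v_{1} + v_{6} = 0  ⇒ sig = (2;())
  {2,3}:  v_{2} + v_{3} = 0  ⇒ sig = (2;())
  {2,6}:  v_{2} + v_{6} = v_{0} + v_{4} + v_{5}  ⇒ sig = (2;(1,1,1))
  {0,1,4,5}:  v_{0} + v_{1} + v_{4} + v_{5} = v_{2}  ⇒ sig = (4;(1))
  {0,3,4,5}:  v_{0} + v_{3} + v_{4} + v_{5} = v_{6}  ⇒ sig = (4;(1))

Hence PRS(X_Σ) =
[(2;()), (2;()), (2;(1,1,1)), (4;(1)), (4;(1))]


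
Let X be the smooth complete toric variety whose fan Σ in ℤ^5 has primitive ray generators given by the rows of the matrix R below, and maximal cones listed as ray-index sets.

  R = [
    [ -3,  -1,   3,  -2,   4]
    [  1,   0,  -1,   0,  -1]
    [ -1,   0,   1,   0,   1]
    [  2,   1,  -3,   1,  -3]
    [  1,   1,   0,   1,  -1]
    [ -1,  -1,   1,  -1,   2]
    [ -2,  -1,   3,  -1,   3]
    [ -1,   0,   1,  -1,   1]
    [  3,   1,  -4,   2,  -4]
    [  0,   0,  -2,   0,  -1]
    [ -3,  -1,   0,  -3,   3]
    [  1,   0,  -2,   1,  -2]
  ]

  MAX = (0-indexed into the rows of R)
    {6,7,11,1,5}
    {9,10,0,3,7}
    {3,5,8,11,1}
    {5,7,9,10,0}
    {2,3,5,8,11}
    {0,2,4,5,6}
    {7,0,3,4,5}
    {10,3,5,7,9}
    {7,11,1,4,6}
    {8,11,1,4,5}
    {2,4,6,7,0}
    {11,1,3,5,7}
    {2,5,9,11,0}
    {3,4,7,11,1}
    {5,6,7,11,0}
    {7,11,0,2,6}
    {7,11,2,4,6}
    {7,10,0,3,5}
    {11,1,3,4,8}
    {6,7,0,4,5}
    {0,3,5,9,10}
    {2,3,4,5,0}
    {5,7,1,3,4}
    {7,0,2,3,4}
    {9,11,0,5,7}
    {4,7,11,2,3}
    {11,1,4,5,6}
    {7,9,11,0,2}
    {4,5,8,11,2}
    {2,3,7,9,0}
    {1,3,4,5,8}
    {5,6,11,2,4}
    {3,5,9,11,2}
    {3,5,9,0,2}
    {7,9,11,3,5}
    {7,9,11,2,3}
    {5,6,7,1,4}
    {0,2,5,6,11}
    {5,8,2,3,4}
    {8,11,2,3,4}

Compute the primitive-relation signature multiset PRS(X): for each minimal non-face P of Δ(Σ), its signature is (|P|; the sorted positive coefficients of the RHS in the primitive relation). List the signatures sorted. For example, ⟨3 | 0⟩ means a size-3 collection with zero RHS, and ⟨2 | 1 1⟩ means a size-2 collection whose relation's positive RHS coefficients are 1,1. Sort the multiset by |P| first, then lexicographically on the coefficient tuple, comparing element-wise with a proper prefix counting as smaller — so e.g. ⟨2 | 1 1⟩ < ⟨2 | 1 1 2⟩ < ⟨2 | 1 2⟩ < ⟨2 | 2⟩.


22 minimal non-faces of Δ(Σ) (on 12 rays):

  P={1,2}:  v_{1} + v_{2} = 0  →  sig = ⟨2 | 0⟩
  P={3,6}:  v_{3} + v_{6} = 0  →  sig = ⟨2 | 0⟩
  P={7,8}:  v_{7} + v_{8} = v_{3}  →  sig = ⟨2 | 1⟩
  P={0,1}:  v_{0} + v_{1} = v_{5} + v_{7}  →  sig = ⟨2 | 1 1⟩
  P={4,9}:  v_{4} + v_{9} = v_{2} + v_{3}  →  sig = ⟨2 | 1 1⟩
  P={6,9}:  v_{6} + v_{9} = v_{0} + v_{11}  →  sig = ⟨2 | 1 1⟩
  P={0,8}:  v_{0} + v_{8} = v_{2} + v_{3} + v_{5}  →  sig = ⟨2 | 1 1 1⟩
  P={6,8}:  v_{6} + v_{8} = v_{4} + v_{5} + v_{11}  →  sig = ⟨2 | 1 1 1⟩
  P={1,9}:  v_{1} + v_{9} = v_{3} + v_{5} + v_{7} + v_{11}  →  sig = ⟨2 | 1 1 1 1⟩
  P={6,10}:  v_{6} + v_{10} = v_{0} + v_{5} + v_{7} + v_{9}  →  sig = ⟨2 | 1 1 1 1⟩
  P={8,9}:  v_{8} + v_{9} = v_{2} + 2·v_{3} + v_{5} + v_{11}  →  sig = ⟨2 | 1 1 1 2⟩
  P={8,10}:  v_{8} + v_{10} = v_{0} + 2·v_{3} + v_{5} + v_{9}  →  sig = ⟨2 | 1 1 1 2⟩
  P={2,10}:  v_{2} + v_{10} = 2·v_{0} + v_{3} + v_{9}  →  sig = ⟨2 | 1 1 2⟩
  P={10,11}:  v_{10} + v_{11} = v_{5} + v_{7} + 2·v_{9}  →  sig = ⟨2 | 1 1 2⟩
  P={1,10}:  v_{1} + v_{10} = v_{3} + 2·v_{5} + 2·v_{7} + v_{9}  →  sig = ⟨2 | 1 1 2 2⟩
  P={4,10}:  v_{4} + v_{10} = 2·v_{0} + 2·v_{3}  →  sig = ⟨2 | 2 2⟩
  P={0,3,11}:  v_{0} + v_{3} + v_{11} = v_{9}  →  sig = ⟨3 | 1⟩
  P={0,4,11}:  v_{0} + v_{4} + v_{11} = v_{2}  →  sig = ⟨3 | 1⟩
  P={2,5,7}:  v_{2} + v_{5} + v_{7} = v_{0}  →  sig = ⟨3 | 1⟩
  P={4,5,7,11}:  v_{4} + v_{5} + v_{7} + v_{11} = 0  →  sig = ⟨4 | 0⟩
  P={3,4,5,11}:  v_{3} + v_{4} + v_{5} + v_{11} = v_{8}  →  sig = ⟨4 | 1⟩
  P={0,3,5,7,9}:  v_{0} + v_{3} + v_{5} + v_{7} + v_{9} = v_{10}  →  sig = ⟨5 | 1⟩

Sorted signature multiset PRS(X):
    |P|=2: 16 collections, coeffs (), (), (1), (1,1), (1,1), (1,1), (1,1,1), (1,1,1), (1,1,1,1), (1,1,1,1), (1,1,1,2), (1,1,1,2), (1,1,2), (1,1,2), (1,1,2,2), (2,2)
    |P|=3: 3 collections, coeffs (1), (1), (1)
    |P|=4: 2 collections, coeffs (), (1)
    |P|=5: 1 collection, coeffs (1)


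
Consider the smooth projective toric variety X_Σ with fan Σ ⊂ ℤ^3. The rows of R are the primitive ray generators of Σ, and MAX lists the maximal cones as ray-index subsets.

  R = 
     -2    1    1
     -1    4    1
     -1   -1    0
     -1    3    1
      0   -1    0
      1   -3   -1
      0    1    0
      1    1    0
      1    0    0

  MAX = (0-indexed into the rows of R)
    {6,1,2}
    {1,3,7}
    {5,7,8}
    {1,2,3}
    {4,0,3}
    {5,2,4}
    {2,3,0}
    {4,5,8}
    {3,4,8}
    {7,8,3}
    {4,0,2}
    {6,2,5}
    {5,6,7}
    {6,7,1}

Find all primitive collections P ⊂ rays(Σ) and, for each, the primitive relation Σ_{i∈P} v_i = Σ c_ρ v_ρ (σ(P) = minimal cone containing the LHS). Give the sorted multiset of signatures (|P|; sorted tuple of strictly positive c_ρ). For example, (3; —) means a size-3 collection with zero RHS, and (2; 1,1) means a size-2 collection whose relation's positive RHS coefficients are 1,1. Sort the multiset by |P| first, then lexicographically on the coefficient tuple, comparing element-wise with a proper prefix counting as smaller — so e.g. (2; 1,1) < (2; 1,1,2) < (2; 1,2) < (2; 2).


Primitive collections (16):

  {2,7}:  v_{2} + v_{7} = 0  →  sig = (2; —)
  {3,5}:  v_{3} + v_{5} = 0  →  sig = (2; —)
  {4,6}:  v_{4} + v_{6} = 0  →  sig = (2; —)
  {1,4}:  v_{1} + v_{4} = v_{3}  →  sig = (2; 1)
  {1,5}:  v_{1} + v_{5} = v_{6}  →  sig = (2; 1)
  {2,8}:  v_{2} + v_{8} = v_{4}  →  sig = (2; 1)
  {3,6}:  v_{3} + v_{6} = v_{1}  →  sig = (2; 1)
  {4,7}:  v_{4} + v_{7} = v_{8}  →  sig = (2; 1)
  {6,8}:  v_{6} + v_{8} = v_{7}  →  sig = (2; 1)
  {0,5}:  v_{0} + v_{5} = v_{2} + v_{4}  →  sig = (2; 1,1)
  {0,6}:  v_{0} + v_{6} = v_{2} + v_{3}  →  sig = (2; 1,1)
  {0,7}:  v_{0} + v_{7} = v_{3} + v_{4}  →  sig = (2; 1,1)
  {1,8}:  v_{1} + v_{8} = v_{3} + v_{7}  →  sig = (2; 1,1)
  {0,1}:  v_{0} + v_{1} = v_{2} + 2·v_{3}  →  sig = (2; 1,2)
  {0,8}:  v_{0} + v_{8} = v_{3} + 2·v_{4}  →  sig = (2; 1,2)
  {2,3,4}:  v_{2} + v_{3} + v_{4} = v_{0}  →  sig = (3; 1)

Hence PRS(X_Σ) =
{ (2; —) ×3,  (2; 1) ×6,  (2; 1,1) ×4,  (2; 1,2) ×2,  (3; 1) }


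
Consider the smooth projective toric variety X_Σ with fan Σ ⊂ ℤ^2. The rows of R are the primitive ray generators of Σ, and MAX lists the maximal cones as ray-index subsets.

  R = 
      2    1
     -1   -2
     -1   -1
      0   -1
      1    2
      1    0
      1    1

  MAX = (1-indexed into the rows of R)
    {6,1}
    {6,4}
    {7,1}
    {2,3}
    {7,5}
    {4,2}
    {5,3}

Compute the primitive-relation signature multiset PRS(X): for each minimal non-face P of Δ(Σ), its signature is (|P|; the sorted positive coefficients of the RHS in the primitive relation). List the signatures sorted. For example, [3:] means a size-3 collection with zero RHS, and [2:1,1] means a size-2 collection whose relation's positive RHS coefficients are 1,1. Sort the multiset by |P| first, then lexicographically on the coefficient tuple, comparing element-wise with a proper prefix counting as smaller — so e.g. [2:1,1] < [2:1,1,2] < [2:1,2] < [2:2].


Δ(Σ) — 7 vertices, 14 min non-faces:

  • {2,5}:  v_{2} + v_{5} = 0  ⇒ sig = [2:]
  • {3,7}:  v_{3} + v_{7} = 0  ⇒ sig = [2:]
  • {1,3}:  v_{1} + v_{3} = v_{6}  ⇒ sig = [2:1]
  • {2,7}:  v_{2} + v_{7} = v_{4}  ⇒ sig = [2:1]
  • {3,4}:  v_{3} + v_{4} = v_{2}  ⇒ sig = [2:1]
  • {3,6}:  v_{3} + v_{6} = v_{4}  ⇒ sig = [2:1]
  • {4,5}:  v_{4} + v_{5} = v_{7}  ⇒ sig = [2:1]
  • {4,7}:  v_{4} + v_{7} = v_{6}  ⇒ sig = [2:1]
  • {6,7}:  v_{6} + v_{7} = v_{1}  ⇒ sig = [2:1]
  • {1,2}:  v_{1} + v_{2} = v_{4} + v_{6}  ⇒ sig = [2:1,1]
  • {1,4}:  v_{1} + v_{4} = 2·v_{6}  ⇒ sig = [2:2]
  • {2,6}:  v_{2} + v_{6} = 2·v_{4}  ⇒ sig = [2:2]
  • {5,6}:  v_{5} + v_{6} = 2·v_{7}  ⇒ sig = [2:2]
  • {1,5}:  v_{1} + v_{5} = 3·v_{7}  ⇒ sig = [2:3]

Sorted signature multiset PRS(X):
    [2:]
    [2:]
    [2:1]
    [2:1]
    [2:1]
    [2:1]
    [2:1]
    [2:1]
    [2:1]
    [2:1,1]
    [2:2]
    [2:2]
    [2:2]
    [2:3]


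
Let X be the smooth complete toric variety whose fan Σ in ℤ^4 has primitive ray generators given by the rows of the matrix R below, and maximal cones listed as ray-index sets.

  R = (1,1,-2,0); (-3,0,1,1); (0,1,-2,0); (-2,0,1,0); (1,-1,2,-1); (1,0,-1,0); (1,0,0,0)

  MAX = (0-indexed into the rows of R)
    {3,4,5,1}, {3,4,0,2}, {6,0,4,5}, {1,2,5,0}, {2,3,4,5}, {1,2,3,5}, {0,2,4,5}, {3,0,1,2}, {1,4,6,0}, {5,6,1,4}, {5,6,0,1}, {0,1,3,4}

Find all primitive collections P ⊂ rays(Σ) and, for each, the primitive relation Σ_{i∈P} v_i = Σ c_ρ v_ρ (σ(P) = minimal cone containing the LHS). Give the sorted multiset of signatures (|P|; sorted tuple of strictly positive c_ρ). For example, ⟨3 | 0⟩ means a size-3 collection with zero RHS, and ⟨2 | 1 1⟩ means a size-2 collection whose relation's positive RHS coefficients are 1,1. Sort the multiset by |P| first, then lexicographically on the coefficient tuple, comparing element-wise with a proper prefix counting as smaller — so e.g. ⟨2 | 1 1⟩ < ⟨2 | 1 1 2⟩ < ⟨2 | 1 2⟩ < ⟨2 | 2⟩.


Minimal non-faces — 5 found among 7 rays, 12 max cones:

  P={2,6}:  v_{2} + v_{6} = v_{0} ; sig = ⟨2 | 1⟩
  P={3,6}:  v_{3} + v_{6} = v_{0} + v_{1} + v_{4} ; sig = ⟨2 | 1 1 1⟩
  P={0,3,5}:  v_{0} + v_{3} + v_{5} = v_{2} ; sig = ⟨3 | 1⟩
  P={1,2,4}:  v_{1} + v_{2} + v_{4} = v_{3} ; sig = ⟨3 | 1⟩
  P={0,1,4,5}:  v_{0} + v_{1} + v_{4} + v_{5} = 0 ; sig = ⟨4 | 0⟩

Sorted signature multiset PRS(X):
[⟨2 | 1⟩, ⟨2 | 1 1 1⟩, ⟨3 | 1⟩, ⟨3 | 1⟩, ⟨4 | 0⟩]


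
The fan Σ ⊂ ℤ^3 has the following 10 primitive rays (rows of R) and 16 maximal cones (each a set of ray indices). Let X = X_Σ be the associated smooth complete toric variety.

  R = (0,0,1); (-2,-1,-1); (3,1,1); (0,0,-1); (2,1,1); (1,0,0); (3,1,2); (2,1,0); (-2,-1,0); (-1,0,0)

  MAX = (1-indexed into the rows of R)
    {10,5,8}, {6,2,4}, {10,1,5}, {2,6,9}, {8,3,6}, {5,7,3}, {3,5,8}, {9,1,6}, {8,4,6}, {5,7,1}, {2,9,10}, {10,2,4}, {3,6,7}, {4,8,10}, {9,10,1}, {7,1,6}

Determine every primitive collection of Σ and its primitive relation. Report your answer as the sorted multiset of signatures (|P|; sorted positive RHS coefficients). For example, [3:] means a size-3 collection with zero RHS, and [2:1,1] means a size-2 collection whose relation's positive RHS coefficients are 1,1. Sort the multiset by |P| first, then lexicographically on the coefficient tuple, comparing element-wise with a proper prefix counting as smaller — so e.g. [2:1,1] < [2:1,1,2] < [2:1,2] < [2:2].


Primitive collections (21):

  P={1,4}:  v_{1} + v_{4} = 0  →  sig = [2:]
  P={2,5}:  v_{2} + v_{5} = 0  →  sig = [2:]
  P={6,10}:  v_{6} + v_{10} = 0  →  sig = [2:]
  P={8,9}:  v_{8} + v_{9} = 0  →  sig = [2:]
  P={1,2}:  v_{1} + v_{2} = v_{9}  →  sig = [2:1]
  P={1,3}:  v_{1} + v_{3} = v_{7}  →  sig = [2:1]
  P={1,8}:  v_{1} + v_{8} = v_{5}  →  sig = [2:1]
  P={2,3}:  v_{2} + v_{3} = v_{6}  →  sig = [2:1]
  P={2,8}:  v_{2} + v_{8} = v_{4}  →  sig = [2:1]
  P={3,10}:  v_{3} + v_{10} = v_{5}  →  sig = [2:1]
  P={4,5}:  v_{4} + v_{5} = v_{8}  →  sig = [2:1]
  P={4,7}:  v_{4} + v_{7} = v_{3}  →  sig = [2:1]
  P={4,9}:  v_{4} + v_{9} = v_{2}  →  sig = [2:1]
  P={5,6}:  v_{5} + v_{6} = v_{3}  →  sig = [2:1]
  P={5,9}:  v_{5} + v_{9} = v_{1}  →  sig = [2:1]
  P={2,7}:  v_{2} + v_{7} = v_{1} + v_{6}  →  sig = [2:1,1]
  P={3,4}:  v_{3} + v_{4} = v_{6} + v_{8}  →  sig = [2:1,1]
  P={3,9}:  v_{3} + v_{9} = v_{1} + v_{6}  →  sig = [2:1,1]
  P={7,8}:  v_{7} + v_{8} = v_{3} + v_{5}  →  sig = [2:1,1]
  P={7,10}:  v_{7} + v_{10} = v_{1} + v_{5}  →  sig = [2:1,1]
  P={7,9}:  v_{7} + v_{9} = 2·v_{1} + v_{6}  →  sig = [2:1,2]

so the primitive-relation signature multiset is
[[2:], [2:], [2:], [2:], [2:1], [2:1], [2:1], [2:1], [2:1], [2:1], [2:1], [2:1], [2:1], [2:1], [2:1], [2:1,1], [2:1,1], [2:1,1], [2:1,1], [2:1,1], [2:1,2]]


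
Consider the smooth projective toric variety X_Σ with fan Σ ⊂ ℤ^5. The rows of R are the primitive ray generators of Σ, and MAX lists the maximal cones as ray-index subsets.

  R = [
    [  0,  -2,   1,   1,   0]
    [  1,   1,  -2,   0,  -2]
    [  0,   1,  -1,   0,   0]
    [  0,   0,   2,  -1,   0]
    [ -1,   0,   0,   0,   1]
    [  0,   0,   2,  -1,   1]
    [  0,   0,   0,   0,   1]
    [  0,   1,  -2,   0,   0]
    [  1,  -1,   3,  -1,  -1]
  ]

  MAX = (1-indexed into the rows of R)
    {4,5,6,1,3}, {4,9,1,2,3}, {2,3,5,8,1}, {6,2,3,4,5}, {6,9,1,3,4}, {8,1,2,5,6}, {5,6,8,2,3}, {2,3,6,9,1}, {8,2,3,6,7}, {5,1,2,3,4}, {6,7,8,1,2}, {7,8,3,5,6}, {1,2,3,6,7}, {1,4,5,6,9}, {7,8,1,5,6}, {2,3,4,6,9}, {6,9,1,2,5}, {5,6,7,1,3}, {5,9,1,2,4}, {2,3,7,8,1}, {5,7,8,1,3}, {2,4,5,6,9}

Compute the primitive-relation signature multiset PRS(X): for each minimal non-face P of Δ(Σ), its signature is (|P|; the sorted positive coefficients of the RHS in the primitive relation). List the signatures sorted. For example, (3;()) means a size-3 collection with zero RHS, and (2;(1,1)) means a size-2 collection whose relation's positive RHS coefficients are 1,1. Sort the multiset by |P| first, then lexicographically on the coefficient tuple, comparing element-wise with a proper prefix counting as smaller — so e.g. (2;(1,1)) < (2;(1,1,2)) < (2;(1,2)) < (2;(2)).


The 9 primitive collections of Σ (r=9, n=5):

  {4,7}:  v_{4} + v_{7} = v_{6}  ⟹  sig = (2;(1))
  {4,8}:  v_{4} + v_{8} = v_{2} + v_{5} + v_{6}  ⟹  sig = (2;(1,1,1))
  {7,9}:  v_{7} + v_{9} = v_{1} + v_{2} + 2·v_{6}  ⟹  sig = (2;(1,1,2))
  {8,9}:  v_{8} + v_{9} = v_{1} + 2·v_{2} + v_{5} + 2·v_{6}  ⟹  sig = (2;(1,1,2,2))
  {2,5,7}:  v_{2} + v_{5} + v_{7} = v_{8}  ⟹  sig = (3;(1))
  {3,5,9}:  v_{3} + v_{5} + v_{9} = v_{4}  ⟹  sig = (3;(1))
  {1,2,4,6}:  v_{1} + v_{2} + v_{4} + v_{6} = v_{9}  ⟹  sig = (4;(1))
  {1,3,6,8}:  v_{1} + v_{3} + v_{6} + v_{8} = v_{7}  ⟹  sig = (4;(1))
  {1,2,3,5,6}:  v_{1} + v_{2} + v_{3} + v_{5} + v_{6} = 0  ⟹  sig = (5;())

so the primitive-relation signature multiset is
    (2;(1))
    (2;(1,1,1))
    (2;(1,1,2))
    (2;(1,1,2,2))
    (3;(1))
    (3;(1))
    (4;(1))
    (4;(1))
    (5;())


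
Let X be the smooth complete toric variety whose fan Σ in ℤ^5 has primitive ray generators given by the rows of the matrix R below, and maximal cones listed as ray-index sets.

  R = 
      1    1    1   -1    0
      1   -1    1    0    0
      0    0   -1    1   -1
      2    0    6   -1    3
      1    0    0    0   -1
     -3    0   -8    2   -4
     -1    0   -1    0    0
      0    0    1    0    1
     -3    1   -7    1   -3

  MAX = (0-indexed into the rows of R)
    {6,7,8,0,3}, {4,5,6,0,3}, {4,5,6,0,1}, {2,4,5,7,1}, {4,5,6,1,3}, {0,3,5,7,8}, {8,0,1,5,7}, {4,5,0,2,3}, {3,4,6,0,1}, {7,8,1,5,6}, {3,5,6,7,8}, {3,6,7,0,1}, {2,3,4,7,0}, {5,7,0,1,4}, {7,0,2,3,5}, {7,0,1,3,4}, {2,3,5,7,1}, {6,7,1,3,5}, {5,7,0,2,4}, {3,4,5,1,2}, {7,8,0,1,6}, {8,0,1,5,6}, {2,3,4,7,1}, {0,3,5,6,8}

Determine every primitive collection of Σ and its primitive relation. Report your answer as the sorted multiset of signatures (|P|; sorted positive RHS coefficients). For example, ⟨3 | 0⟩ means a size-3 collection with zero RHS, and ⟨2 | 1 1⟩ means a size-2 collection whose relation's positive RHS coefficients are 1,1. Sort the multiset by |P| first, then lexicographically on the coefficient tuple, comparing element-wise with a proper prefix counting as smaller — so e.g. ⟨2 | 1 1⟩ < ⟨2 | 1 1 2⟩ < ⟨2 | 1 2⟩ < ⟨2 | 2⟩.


|primitive collections| = 9. Relations:

  {2,6}:  v_{2} + v_{6} = v_{3} + v_{5}  ⇒ sig = ⟨2 | 1 1⟩
  {4,8}:  v_{4} + v_{8} = v_{0} + v_{5}  ⇒ sig = ⟨2 | 1 1⟩
  {2,8}:  v_{2} + v_{8} = v_{0} + v_{3} + 2·v_{5} + v_{7}  ⇒ sig = ⟨2 | 1 1 1 2⟩
  {1,3,8}:  v_{1} + v_{3} + v_{8} = 0  ⇒ sig = ⟨3 | 0⟩
  {4,6,7}:  v_{4} + v_{6} + v_{7} = 0  ⇒ sig = ⟨3 | 0⟩
  {0,1,2}:  v_{0} + v_{1} + v_{2} = 2·v_{4} + v_{7}  ⇒ sig = ⟨3 | 1 2⟩
  {0,1,3,5}:  v_{0} + v_{1} + v_{3} + v_{5} = v_{4}  ⇒ sig = ⟨4 | 1⟩
  {0,5,6,7}:  v_{0} + v_{5} + v_{6} + v_{7} = v_{8}  ⇒ sig = ⟨4 | 1⟩
  {3,4,5,7}:  v_{3} + v_{4} + v_{5} + v_{7} = v_{2}  ⇒ sig = ⟨4 | 1⟩

Signatures (|P|; sorted positive RHS coefficients), sorted:
    |P|=2: 3 collections, coeffs (1,1), (1,1), (1,1,1,2)
    |P|=3: 3 collections, coeffs (), (), (1,2)
    |P|=4: 3 collections, coeffs (1), (1), (1)


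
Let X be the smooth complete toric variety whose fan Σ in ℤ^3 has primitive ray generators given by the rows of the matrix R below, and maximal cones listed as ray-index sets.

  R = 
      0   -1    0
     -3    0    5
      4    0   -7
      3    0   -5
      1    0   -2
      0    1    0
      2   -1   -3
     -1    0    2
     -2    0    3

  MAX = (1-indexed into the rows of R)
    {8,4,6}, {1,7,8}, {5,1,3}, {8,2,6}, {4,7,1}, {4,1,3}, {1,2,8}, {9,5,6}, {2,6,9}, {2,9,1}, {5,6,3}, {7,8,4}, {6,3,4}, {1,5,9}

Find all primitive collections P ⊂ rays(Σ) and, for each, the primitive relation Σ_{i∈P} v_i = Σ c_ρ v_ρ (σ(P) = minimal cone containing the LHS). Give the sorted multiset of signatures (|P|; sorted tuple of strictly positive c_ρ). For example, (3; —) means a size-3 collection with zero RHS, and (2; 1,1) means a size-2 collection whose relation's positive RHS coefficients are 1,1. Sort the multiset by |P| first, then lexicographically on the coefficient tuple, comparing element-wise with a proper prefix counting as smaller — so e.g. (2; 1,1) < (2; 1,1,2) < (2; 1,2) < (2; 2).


16 minimal non-faces of Δ(Σ) (on 9 rays):

  P = {1,6}:  v_{1} + v_{6} = 0 — sig = (2; —)
  P = {2,4}:  v_{2} + v_{4} = 0 — sig = (2; —)
  P = {5,8}:  v_{5} + v_{8} = 0 — sig = (2; —)
  P = {2,3}:  v_{2} + v_{3} = v_{5} — sig = (2; 1)
  P = {2,5}:  v_{2} + v_{5} = v_{9} — sig = (2; 1)
  P = {3,8}:  v_{3} + v_{8} = v_{4} — sig = (2; 1)
  P = {4,5}:  v_{4} + v_{5} = v_{3} — sig = (2; 1)
  P = {4,9}:  v_{4} + v_{9} = v_{5} — sig = (2; 1)
  P = {7,9}:  v_{7} + v_{9} = v_{1} — sig = (2; 1)
  P = {8,9}:  v_{8} + v_{9} = v_{2} — sig = (2; 1)
  P = {2,7}:  v_{2} + v_{7} = v_{1} + v_{8} — sig = (2; 1,1)
  P = {5,7}:  v_{5} + v_{7} = v_{1} + v_{4} — sig = (2; 1,1)
  P = {6,7}:  v_{6} + v_{7} = v_{4} + v_{8} — sig = (2; 1,1)
  P = {3,7}:  v_{3} + v_{7} = v_{1} + 2·v_{4} — sig = (2; 1,2)
  P = {3,9}:  v_{3} + v_{9} = 2·v_{5} — sig = (2; 2)
  P = {1,4,8}:  v_{1} + v_{4} + v_{8} = v_{7} — sig = (3; 1)

Signatures (|P|; sorted positive RHS coefficients), sorted:
    |P|=2: 15 collections, coeffs (), (), (), (1), (1), (1), (1), (1), (1), (1), (1,1), (1,1), (1,1), (1,2), (2)
    |P|=3: 1 collection, coeffs (1)


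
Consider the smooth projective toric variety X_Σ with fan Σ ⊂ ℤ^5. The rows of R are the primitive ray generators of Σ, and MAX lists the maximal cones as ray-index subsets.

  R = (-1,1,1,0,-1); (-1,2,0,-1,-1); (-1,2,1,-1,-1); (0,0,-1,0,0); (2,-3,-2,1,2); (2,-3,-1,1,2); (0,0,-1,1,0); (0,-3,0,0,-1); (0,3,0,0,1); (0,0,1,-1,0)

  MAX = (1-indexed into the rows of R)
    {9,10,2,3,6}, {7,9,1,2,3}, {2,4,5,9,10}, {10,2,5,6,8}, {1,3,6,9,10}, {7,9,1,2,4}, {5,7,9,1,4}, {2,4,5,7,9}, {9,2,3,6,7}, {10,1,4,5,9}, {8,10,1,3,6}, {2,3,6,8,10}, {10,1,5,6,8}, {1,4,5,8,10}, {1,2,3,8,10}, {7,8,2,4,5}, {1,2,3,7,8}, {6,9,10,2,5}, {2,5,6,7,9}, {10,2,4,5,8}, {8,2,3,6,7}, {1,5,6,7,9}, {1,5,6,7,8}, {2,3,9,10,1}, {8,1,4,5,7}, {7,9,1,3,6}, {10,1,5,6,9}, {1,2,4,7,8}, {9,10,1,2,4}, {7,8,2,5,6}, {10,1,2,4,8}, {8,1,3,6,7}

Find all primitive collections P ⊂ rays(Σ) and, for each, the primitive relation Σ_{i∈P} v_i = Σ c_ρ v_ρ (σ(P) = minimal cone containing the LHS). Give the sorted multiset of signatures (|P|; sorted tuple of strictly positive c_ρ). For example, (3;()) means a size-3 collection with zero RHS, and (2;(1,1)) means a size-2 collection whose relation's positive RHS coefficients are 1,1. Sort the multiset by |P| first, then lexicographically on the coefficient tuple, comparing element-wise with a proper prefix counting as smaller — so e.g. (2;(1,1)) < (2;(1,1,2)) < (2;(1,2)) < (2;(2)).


Σ has 7 primitive collections:

  {7,10}:  v_{7} + v_{10} = 0  ⇒ sig = (2;())
  {8,9}:  v_{8} + v_{9} = 0  ⇒ sig = (2;())
  {3,4}:  v_{3} + v_{4} = v_{2}  ⇒ sig = (2;(1))
  {4,6}:  v_{4} + v_{6} = v_{5}  ⇒ sig = (2;(1))
  {3,5}:  v_{3} + v_{5} = v_{2} + v_{6}  ⇒ sig = (2;(1,1))
  {1,2,6}:  v_{1} + v_{2} + v_{6} = 0  ⇒ sig = (3;())
  {1,2,5}:  v_{1} + v_{2} + v_{5} = v_{4}  ⇒ sig = (3;(1))

so the primitive-relation signature multiset is
{ (2;()) ×2,  (2;(1)) ×2,  (2;(1,1)),  (3;()),  (3;(1)) }


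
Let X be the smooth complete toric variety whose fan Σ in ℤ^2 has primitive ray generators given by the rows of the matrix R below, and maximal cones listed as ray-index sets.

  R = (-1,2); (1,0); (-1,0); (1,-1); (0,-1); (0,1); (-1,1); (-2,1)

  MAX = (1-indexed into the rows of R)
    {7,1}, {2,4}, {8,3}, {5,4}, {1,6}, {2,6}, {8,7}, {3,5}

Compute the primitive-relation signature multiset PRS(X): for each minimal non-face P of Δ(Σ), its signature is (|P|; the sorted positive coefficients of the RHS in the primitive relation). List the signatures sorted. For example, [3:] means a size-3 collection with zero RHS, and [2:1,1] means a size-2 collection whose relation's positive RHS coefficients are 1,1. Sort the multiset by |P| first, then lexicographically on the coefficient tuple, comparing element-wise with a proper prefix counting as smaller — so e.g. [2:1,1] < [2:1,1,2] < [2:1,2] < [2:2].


Δ(Σ) — 8 vertices, 20 min non-faces:

  P = {2,3}:  v_{2} + v_{3} = 0  ⟹  sig = [2:]
  P = {4,7}:  v_{4} + v_{7} = 0  ⟹  sig = [2:]
  P = {5,6}:  v_{5} + v_{6} = 0  ⟹  sig = [2:]
  P = {1,4}:  v_{1} + v_{4} = v_{6}  ⟹  sig = [2:1]
  P = {1,5}:  v_{1} + v_{5} = v_{7}  ⟹  sig = [2:1]
  P = {2,5}:  v_{2} + v_{5} = v_{4}  ⟹  sig = [2:1]
  P = {2,7}:  v_{2} + v_{7} = v_{6}  ⟹  sig = [2:1]
  P = {2,8}:  v_{2} + v_{8} = v_{7}  ⟹  sig = [2:1]
  P = {3,4}:  v_{3} + v_{4} = v_{5}  ⟹  sig = [2:1]
  P = {3,6}:  v_{3} + v_{6} = v_{7}  ⟹  sig = [2:1]
  P = {3,7}:  v_{3} + v_{7} = v_{8}  ⟹  sig = [2:1]
  P = {4,6}:  v_{4} + v_{6} = v_{2}  ⟹  sig = [2:1]
  P = {4,8}:  v_{4} + v_{8} = v_{3}  ⟹  sig = [2:1]
  P = {5,7}:  v_{5} + v_{7} = v_{3}  ⟹  sig = [2:1]
  P = {6,7}:  v_{6} + v_{7} = v_{1}  ⟹  sig = [2:1]
  P = {1,2}:  v_{1} + v_{2} = 2·v_{6}  ⟹  sig = [2:2]
  P = {1,3}:  v_{1} + v_{3} = 2·v_{7}  ⟹  sig = [2:2]
  P = {5,8}:  v_{5} + v_{8} = 2·v_{3}  ⟹  sig = [2:2]
  P = {6,8}:  v_{6} + v_{8} = 2·v_{7}  ⟹  sig = [2:2]
  P = {1,8}:  v_{1} + v_{8} = 3·v_{7}  ⟹  sig = [2:3]

Signatures (|P|; sorted positive RHS coefficients), sorted:
[[2:], [2:], [2:], [2:1], [2:1], [2:1], [2:1], [2:1], [2:1], [2:1], [2:1], [2:1], [2:1], [2:1], [2:1], [2:2], [2:2], [2:2], [2:2], [2:3]]


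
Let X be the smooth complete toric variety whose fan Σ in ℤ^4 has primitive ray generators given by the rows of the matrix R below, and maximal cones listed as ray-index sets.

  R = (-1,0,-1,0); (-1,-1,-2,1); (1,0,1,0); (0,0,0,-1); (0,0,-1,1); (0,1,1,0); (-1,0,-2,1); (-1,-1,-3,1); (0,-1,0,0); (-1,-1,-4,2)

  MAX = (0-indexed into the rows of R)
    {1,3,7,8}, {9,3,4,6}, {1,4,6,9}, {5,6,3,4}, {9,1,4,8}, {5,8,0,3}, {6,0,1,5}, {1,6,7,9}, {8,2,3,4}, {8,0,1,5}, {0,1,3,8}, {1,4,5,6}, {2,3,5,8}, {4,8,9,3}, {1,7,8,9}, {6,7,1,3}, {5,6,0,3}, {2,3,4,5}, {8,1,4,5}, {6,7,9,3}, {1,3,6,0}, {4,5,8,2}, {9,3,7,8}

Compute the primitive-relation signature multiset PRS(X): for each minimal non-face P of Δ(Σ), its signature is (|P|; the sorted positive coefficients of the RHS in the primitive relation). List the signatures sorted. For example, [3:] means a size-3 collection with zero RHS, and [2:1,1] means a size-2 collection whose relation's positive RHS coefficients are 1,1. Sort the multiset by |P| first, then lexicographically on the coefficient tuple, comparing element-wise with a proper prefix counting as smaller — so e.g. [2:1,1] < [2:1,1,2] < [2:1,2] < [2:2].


Δ(Σ) — 10 vertices, 16 min non-faces:

  P = {0,2}:  v_{0} + v_{2} = 0  ⟹  sig = [2:]
  P = {0,4}:  v_{0} + v_{4} = v_{6}  ⟹  sig = [2:1]
  P = {2,6}:  v_{2} + v_{6} = v_{4}  ⟹  sig = [2:1]
  P = {4,7}:  v_{4} + v_{7} = v_{9}  ⟹  sig = [2:1]
  P = {5,7}:  v_{5} + v_{7} = v_{6}  ⟹  sig = [2:1]
  P = {6,8}:  v_{6} + v_{8} = v_{1}  ⟹  sig = [2:1]
  P = {0,9}:  v_{0} + v_{9} = v_{6} + v_{7}  ⟹  sig = [2:1,1]
  P = {1,2}:  v_{1} + v_{2} = v_{4} + v_{8}  ⟹  sig = [2:1,1]
  P = {5,9}:  v_{5} + v_{9} = v_{4} + v_{6}  ⟹  sig = [2:1,1]
  P = {0,7}:  v_{0} + v_{7} = v_{1} + v_{3} + v_{6}  ⟹  sig = [2:1,1,1]
  P = {2,7}:  v_{2} + v_{7} = v_{3} + 2·v_{4} + v_{8}  ⟹  sig = [2:1,1,2]
  P = {2,9}:  v_{2} + v_{9} = v_{3} + 3·v_{4} + v_{8}  ⟹  sig = [2:1,1,3]
  P = {1,3,4}:  v_{1} + v_{3} + v_{4} = v_{7}  ⟹  sig = [3:1]
  P = {1,3,5}:  v_{1} + v_{3} + v_{5} = v_{0}  ⟹  sig = [3:1]
  P = {1,3,9}:  v_{1} + v_{3} + v_{9} = 2·v_{7}  ⟹  sig = [3:2]
  P = {3,4,5,8}:  v_{3} + v_{4} + v_{5} + v_{8} = 0  ⟹  sig = [4:]

so the primitive-relation signature multiset is
[[2:], [2:1], [2:1], [2:1], [2:1], [2:1], [2:1,1], [2:1,1], [2:1,1], [2:1,1,1], [2:1,1,2], [2:1,1,3], [3:1], [3:1], [3:2], [4:]]
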